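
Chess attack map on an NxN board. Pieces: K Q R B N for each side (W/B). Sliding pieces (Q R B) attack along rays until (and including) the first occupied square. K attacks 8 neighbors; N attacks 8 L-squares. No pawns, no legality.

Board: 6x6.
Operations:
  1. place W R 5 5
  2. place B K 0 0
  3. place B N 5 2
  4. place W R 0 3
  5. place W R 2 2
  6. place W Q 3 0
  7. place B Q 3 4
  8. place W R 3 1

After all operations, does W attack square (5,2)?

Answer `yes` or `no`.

Op 1: place WR@(5,5)
Op 2: place BK@(0,0)
Op 3: place BN@(5,2)
Op 4: place WR@(0,3)
Op 5: place WR@(2,2)
Op 6: place WQ@(3,0)
Op 7: place BQ@(3,4)
Op 8: place WR@(3,1)
Per-piece attacks for W:
  WR@(0,3): attacks (0,4) (0,5) (0,2) (0,1) (0,0) (1,3) (2,3) (3,3) (4,3) (5,3) [ray(0,-1) blocked at (0,0)]
  WR@(2,2): attacks (2,3) (2,4) (2,5) (2,1) (2,0) (3,2) (4,2) (5,2) (1,2) (0,2) [ray(1,0) blocked at (5,2)]
  WQ@(3,0): attacks (3,1) (4,0) (5,0) (2,0) (1,0) (0,0) (4,1) (5,2) (2,1) (1,2) (0,3) [ray(0,1) blocked at (3,1); ray(-1,0) blocked at (0,0); ray(1,1) blocked at (5,2); ray(-1,1) blocked at (0,3)]
  WR@(3,1): attacks (3,2) (3,3) (3,4) (3,0) (4,1) (5,1) (2,1) (1,1) (0,1) [ray(0,1) blocked at (3,4); ray(0,-1) blocked at (3,0)]
  WR@(5,5): attacks (5,4) (5,3) (5,2) (4,5) (3,5) (2,5) (1,5) (0,5) [ray(0,-1) blocked at (5,2)]
W attacks (5,2): yes

Answer: yes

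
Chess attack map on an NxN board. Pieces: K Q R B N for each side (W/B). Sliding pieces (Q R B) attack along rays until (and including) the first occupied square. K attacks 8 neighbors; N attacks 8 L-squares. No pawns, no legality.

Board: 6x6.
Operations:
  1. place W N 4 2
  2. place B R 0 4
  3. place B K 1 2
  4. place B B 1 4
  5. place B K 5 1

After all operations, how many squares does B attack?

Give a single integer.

Op 1: place WN@(4,2)
Op 2: place BR@(0,4)
Op 3: place BK@(1,2)
Op 4: place BB@(1,4)
Op 5: place BK@(5,1)
Per-piece attacks for B:
  BR@(0,4): attacks (0,5) (0,3) (0,2) (0,1) (0,0) (1,4) [ray(1,0) blocked at (1,4)]
  BK@(1,2): attacks (1,3) (1,1) (2,2) (0,2) (2,3) (2,1) (0,3) (0,1)
  BB@(1,4): attacks (2,5) (2,3) (3,2) (4,1) (5,0) (0,5) (0,3)
  BK@(5,1): attacks (5,2) (5,0) (4,1) (4,2) (4,0)
Union (18 distinct): (0,0) (0,1) (0,2) (0,3) (0,5) (1,1) (1,3) (1,4) (2,1) (2,2) (2,3) (2,5) (3,2) (4,0) (4,1) (4,2) (5,0) (5,2)

Answer: 18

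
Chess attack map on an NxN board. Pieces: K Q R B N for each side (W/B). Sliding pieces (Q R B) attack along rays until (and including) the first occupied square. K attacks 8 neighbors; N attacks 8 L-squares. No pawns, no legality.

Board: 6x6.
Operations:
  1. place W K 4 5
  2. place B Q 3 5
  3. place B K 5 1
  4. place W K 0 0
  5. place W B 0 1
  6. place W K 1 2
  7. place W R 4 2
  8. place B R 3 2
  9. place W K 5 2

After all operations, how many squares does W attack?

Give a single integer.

Op 1: place WK@(4,5)
Op 2: place BQ@(3,5)
Op 3: place BK@(5,1)
Op 4: place WK@(0,0)
Op 5: place WB@(0,1)
Op 6: place WK@(1,2)
Op 7: place WR@(4,2)
Op 8: place BR@(3,2)
Op 9: place WK@(5,2)
Per-piece attacks for W:
  WK@(0,0): attacks (0,1) (1,0) (1,1)
  WB@(0,1): attacks (1,2) (1,0) [ray(1,1) blocked at (1,2)]
  WK@(1,2): attacks (1,3) (1,1) (2,2) (0,2) (2,3) (2,1) (0,3) (0,1)
  WR@(4,2): attacks (4,3) (4,4) (4,5) (4,1) (4,0) (5,2) (3,2) [ray(0,1) blocked at (4,5); ray(1,0) blocked at (5,2); ray(-1,0) blocked at (3,2)]
  WK@(4,5): attacks (4,4) (5,5) (3,5) (5,4) (3,4)
  WK@(5,2): attacks (5,3) (5,1) (4,2) (4,3) (4,1)
Union (24 distinct): (0,1) (0,2) (0,3) (1,0) (1,1) (1,2) (1,3) (2,1) (2,2) (2,3) (3,2) (3,4) (3,5) (4,0) (4,1) (4,2) (4,3) (4,4) (4,5) (5,1) (5,2) (5,3) (5,4) (5,5)

Answer: 24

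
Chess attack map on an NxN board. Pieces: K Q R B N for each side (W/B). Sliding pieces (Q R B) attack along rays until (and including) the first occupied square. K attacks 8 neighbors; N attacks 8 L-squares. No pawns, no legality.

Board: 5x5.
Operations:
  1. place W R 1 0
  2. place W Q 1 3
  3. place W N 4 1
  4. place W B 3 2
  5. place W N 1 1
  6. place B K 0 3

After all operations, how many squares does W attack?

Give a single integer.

Answer: 20

Derivation:
Op 1: place WR@(1,0)
Op 2: place WQ@(1,3)
Op 3: place WN@(4,1)
Op 4: place WB@(3,2)
Op 5: place WN@(1,1)
Op 6: place BK@(0,3)
Per-piece attacks for W:
  WR@(1,0): attacks (1,1) (2,0) (3,0) (4,0) (0,0) [ray(0,1) blocked at (1,1)]
  WN@(1,1): attacks (2,3) (3,2) (0,3) (3,0)
  WQ@(1,3): attacks (1,4) (1,2) (1,1) (2,3) (3,3) (4,3) (0,3) (2,4) (2,2) (3,1) (4,0) (0,4) (0,2) [ray(0,-1) blocked at (1,1); ray(-1,0) blocked at (0,3)]
  WB@(3,2): attacks (4,3) (4,1) (2,3) (1,4) (2,1) (1,0) [ray(1,-1) blocked at (4,1); ray(-1,-1) blocked at (1,0)]
  WN@(4,1): attacks (3,3) (2,2) (2,0)
Union (20 distinct): (0,0) (0,2) (0,3) (0,4) (1,0) (1,1) (1,2) (1,4) (2,0) (2,1) (2,2) (2,3) (2,4) (3,0) (3,1) (3,2) (3,3) (4,0) (4,1) (4,3)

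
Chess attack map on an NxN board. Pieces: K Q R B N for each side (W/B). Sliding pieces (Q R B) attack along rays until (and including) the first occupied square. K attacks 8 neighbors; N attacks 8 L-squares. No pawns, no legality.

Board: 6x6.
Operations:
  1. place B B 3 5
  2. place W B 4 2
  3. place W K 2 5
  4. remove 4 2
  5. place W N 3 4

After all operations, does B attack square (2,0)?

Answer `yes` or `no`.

Answer: no

Derivation:
Op 1: place BB@(3,5)
Op 2: place WB@(4,2)
Op 3: place WK@(2,5)
Op 4: remove (4,2)
Op 5: place WN@(3,4)
Per-piece attacks for B:
  BB@(3,5): attacks (4,4) (5,3) (2,4) (1,3) (0,2)
B attacks (2,0): no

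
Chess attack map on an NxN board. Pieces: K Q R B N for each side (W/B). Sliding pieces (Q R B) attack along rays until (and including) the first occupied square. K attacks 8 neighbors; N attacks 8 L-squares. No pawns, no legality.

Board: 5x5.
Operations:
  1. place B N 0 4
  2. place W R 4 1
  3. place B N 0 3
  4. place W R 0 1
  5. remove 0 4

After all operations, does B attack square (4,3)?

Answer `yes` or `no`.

Answer: no

Derivation:
Op 1: place BN@(0,4)
Op 2: place WR@(4,1)
Op 3: place BN@(0,3)
Op 4: place WR@(0,1)
Op 5: remove (0,4)
Per-piece attacks for B:
  BN@(0,3): attacks (2,4) (1,1) (2,2)
B attacks (4,3): no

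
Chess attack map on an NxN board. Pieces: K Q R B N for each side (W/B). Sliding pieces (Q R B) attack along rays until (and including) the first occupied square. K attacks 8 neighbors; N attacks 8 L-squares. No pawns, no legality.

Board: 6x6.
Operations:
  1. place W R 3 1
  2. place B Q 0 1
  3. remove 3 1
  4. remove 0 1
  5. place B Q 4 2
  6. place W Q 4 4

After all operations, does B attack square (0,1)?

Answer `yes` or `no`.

Op 1: place WR@(3,1)
Op 2: place BQ@(0,1)
Op 3: remove (3,1)
Op 4: remove (0,1)
Op 5: place BQ@(4,2)
Op 6: place WQ@(4,4)
Per-piece attacks for B:
  BQ@(4,2): attacks (4,3) (4,4) (4,1) (4,0) (5,2) (3,2) (2,2) (1,2) (0,2) (5,3) (5,1) (3,3) (2,4) (1,5) (3,1) (2,0) [ray(0,1) blocked at (4,4)]
B attacks (0,1): no

Answer: no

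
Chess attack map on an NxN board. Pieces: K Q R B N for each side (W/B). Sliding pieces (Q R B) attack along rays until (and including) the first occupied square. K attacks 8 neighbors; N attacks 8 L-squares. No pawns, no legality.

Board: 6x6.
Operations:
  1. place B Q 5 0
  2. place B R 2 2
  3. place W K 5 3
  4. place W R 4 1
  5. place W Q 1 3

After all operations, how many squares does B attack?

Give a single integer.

Answer: 17

Derivation:
Op 1: place BQ@(5,0)
Op 2: place BR@(2,2)
Op 3: place WK@(5,3)
Op 4: place WR@(4,1)
Op 5: place WQ@(1,3)
Per-piece attacks for B:
  BR@(2,2): attacks (2,3) (2,4) (2,5) (2,1) (2,0) (3,2) (4,2) (5,2) (1,2) (0,2)
  BQ@(5,0): attacks (5,1) (5,2) (5,3) (4,0) (3,0) (2,0) (1,0) (0,0) (4,1) [ray(0,1) blocked at (5,3); ray(-1,1) blocked at (4,1)]
Union (17 distinct): (0,0) (0,2) (1,0) (1,2) (2,0) (2,1) (2,3) (2,4) (2,5) (3,0) (3,2) (4,0) (4,1) (4,2) (5,1) (5,2) (5,3)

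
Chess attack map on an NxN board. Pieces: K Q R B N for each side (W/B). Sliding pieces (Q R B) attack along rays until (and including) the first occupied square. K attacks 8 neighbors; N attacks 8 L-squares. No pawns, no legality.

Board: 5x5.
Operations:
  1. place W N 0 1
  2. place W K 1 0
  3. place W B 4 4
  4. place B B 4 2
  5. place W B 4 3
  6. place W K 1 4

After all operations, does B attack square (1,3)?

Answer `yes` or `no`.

Answer: no

Derivation:
Op 1: place WN@(0,1)
Op 2: place WK@(1,0)
Op 3: place WB@(4,4)
Op 4: place BB@(4,2)
Op 5: place WB@(4,3)
Op 6: place WK@(1,4)
Per-piece attacks for B:
  BB@(4,2): attacks (3,3) (2,4) (3,1) (2,0)
B attacks (1,3): no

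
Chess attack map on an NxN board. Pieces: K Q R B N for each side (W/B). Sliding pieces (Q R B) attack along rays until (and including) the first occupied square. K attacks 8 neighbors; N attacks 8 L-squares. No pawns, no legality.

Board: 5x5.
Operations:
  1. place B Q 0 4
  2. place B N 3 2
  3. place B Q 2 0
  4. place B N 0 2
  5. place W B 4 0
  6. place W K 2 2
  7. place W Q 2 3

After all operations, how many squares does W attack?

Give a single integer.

Op 1: place BQ@(0,4)
Op 2: place BN@(3,2)
Op 3: place BQ@(2,0)
Op 4: place BN@(0,2)
Op 5: place WB@(4,0)
Op 6: place WK@(2,2)
Op 7: place WQ@(2,3)
Per-piece attacks for W:
  WK@(2,2): attacks (2,3) (2,1) (3,2) (1,2) (3,3) (3,1) (1,3) (1,1)
  WQ@(2,3): attacks (2,4) (2,2) (3,3) (4,3) (1,3) (0,3) (3,4) (3,2) (1,4) (1,2) (0,1) [ray(0,-1) blocked at (2,2); ray(1,-1) blocked at (3,2)]
  WB@(4,0): attacks (3,1) (2,2) [ray(-1,1) blocked at (2,2)]
Union (15 distinct): (0,1) (0,3) (1,1) (1,2) (1,3) (1,4) (2,1) (2,2) (2,3) (2,4) (3,1) (3,2) (3,3) (3,4) (4,3)

Answer: 15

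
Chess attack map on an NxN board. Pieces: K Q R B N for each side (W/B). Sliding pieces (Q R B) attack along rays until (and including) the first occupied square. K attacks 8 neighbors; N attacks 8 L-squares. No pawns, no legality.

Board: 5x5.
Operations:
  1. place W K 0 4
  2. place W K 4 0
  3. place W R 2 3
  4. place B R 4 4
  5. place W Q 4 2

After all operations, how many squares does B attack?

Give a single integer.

Op 1: place WK@(0,4)
Op 2: place WK@(4,0)
Op 3: place WR@(2,3)
Op 4: place BR@(4,4)
Op 5: place WQ@(4,2)
Per-piece attacks for B:
  BR@(4,4): attacks (4,3) (4,2) (3,4) (2,4) (1,4) (0,4) [ray(0,-1) blocked at (4,2); ray(-1,0) blocked at (0,4)]
Union (6 distinct): (0,4) (1,4) (2,4) (3,4) (4,2) (4,3)

Answer: 6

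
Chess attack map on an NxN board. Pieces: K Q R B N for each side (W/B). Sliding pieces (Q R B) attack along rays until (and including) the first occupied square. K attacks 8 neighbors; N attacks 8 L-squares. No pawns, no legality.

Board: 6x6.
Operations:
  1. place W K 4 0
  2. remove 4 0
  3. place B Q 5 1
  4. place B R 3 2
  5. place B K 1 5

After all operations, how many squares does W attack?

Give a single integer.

Op 1: place WK@(4,0)
Op 2: remove (4,0)
Op 3: place BQ@(5,1)
Op 4: place BR@(3,2)
Op 5: place BK@(1,5)
Per-piece attacks for W:
Union (0 distinct): (none)

Answer: 0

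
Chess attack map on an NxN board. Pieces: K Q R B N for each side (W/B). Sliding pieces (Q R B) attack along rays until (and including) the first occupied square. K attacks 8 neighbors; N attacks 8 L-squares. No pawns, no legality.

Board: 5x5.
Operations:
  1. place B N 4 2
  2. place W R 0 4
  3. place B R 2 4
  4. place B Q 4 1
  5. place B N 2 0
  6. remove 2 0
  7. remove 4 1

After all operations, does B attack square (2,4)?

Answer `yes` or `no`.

Op 1: place BN@(4,2)
Op 2: place WR@(0,4)
Op 3: place BR@(2,4)
Op 4: place BQ@(4,1)
Op 5: place BN@(2,0)
Op 6: remove (2,0)
Op 7: remove (4,1)
Per-piece attacks for B:
  BR@(2,4): attacks (2,3) (2,2) (2,1) (2,0) (3,4) (4,4) (1,4) (0,4) [ray(-1,0) blocked at (0,4)]
  BN@(4,2): attacks (3,4) (2,3) (3,0) (2,1)
B attacks (2,4): no

Answer: no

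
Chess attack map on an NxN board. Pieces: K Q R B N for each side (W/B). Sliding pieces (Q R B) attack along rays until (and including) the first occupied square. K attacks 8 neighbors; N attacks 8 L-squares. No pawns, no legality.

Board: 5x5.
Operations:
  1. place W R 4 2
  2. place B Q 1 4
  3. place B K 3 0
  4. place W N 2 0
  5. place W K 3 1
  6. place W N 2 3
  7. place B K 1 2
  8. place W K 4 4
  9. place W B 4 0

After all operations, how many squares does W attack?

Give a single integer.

Op 1: place WR@(4,2)
Op 2: place BQ@(1,4)
Op 3: place BK@(3,0)
Op 4: place WN@(2,0)
Op 5: place WK@(3,1)
Op 6: place WN@(2,3)
Op 7: place BK@(1,2)
Op 8: place WK@(4,4)
Op 9: place WB@(4,0)
Per-piece attacks for W:
  WN@(2,0): attacks (3,2) (4,1) (1,2) (0,1)
  WN@(2,3): attacks (4,4) (0,4) (3,1) (4,2) (1,1) (0,2)
  WK@(3,1): attacks (3,2) (3,0) (4,1) (2,1) (4,2) (4,0) (2,2) (2,0)
  WB@(4,0): attacks (3,1) [ray(-1,1) blocked at (3,1)]
  WR@(4,2): attacks (4,3) (4,4) (4,1) (4,0) (3,2) (2,2) (1,2) [ray(0,1) blocked at (4,4); ray(0,-1) blocked at (4,0); ray(-1,0) blocked at (1,2)]
  WK@(4,4): attacks (4,3) (3,4) (3,3)
Union (18 distinct): (0,1) (0,2) (0,4) (1,1) (1,2) (2,0) (2,1) (2,2) (3,0) (3,1) (3,2) (3,3) (3,4) (4,0) (4,1) (4,2) (4,3) (4,4)

Answer: 18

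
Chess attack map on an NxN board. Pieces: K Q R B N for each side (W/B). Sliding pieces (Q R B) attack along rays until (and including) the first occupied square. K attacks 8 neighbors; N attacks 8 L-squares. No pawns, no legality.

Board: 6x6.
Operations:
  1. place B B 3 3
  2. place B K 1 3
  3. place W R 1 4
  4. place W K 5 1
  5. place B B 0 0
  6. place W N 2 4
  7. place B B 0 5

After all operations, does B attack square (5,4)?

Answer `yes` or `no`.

Answer: no

Derivation:
Op 1: place BB@(3,3)
Op 2: place BK@(1,3)
Op 3: place WR@(1,4)
Op 4: place WK@(5,1)
Op 5: place BB@(0,0)
Op 6: place WN@(2,4)
Op 7: place BB@(0,5)
Per-piece attacks for B:
  BB@(0,0): attacks (1,1) (2,2) (3,3) [ray(1,1) blocked at (3,3)]
  BB@(0,5): attacks (1,4) [ray(1,-1) blocked at (1,4)]
  BK@(1,3): attacks (1,4) (1,2) (2,3) (0,3) (2,4) (2,2) (0,4) (0,2)
  BB@(3,3): attacks (4,4) (5,5) (4,2) (5,1) (2,4) (2,2) (1,1) (0,0) [ray(1,-1) blocked at (5,1); ray(-1,1) blocked at (2,4); ray(-1,-1) blocked at (0,0)]
B attacks (5,4): no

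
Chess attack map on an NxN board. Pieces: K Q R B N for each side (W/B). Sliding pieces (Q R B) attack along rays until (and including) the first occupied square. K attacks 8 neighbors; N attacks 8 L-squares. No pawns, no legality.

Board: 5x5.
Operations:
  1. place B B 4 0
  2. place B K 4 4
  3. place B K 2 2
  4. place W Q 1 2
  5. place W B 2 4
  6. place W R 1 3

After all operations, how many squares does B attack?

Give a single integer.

Answer: 11

Derivation:
Op 1: place BB@(4,0)
Op 2: place BK@(4,4)
Op 3: place BK@(2,2)
Op 4: place WQ@(1,2)
Op 5: place WB@(2,4)
Op 6: place WR@(1,3)
Per-piece attacks for B:
  BK@(2,2): attacks (2,3) (2,1) (3,2) (1,2) (3,3) (3,1) (1,3) (1,1)
  BB@(4,0): attacks (3,1) (2,2) [ray(-1,1) blocked at (2,2)]
  BK@(4,4): attacks (4,3) (3,4) (3,3)
Union (11 distinct): (1,1) (1,2) (1,3) (2,1) (2,2) (2,3) (3,1) (3,2) (3,3) (3,4) (4,3)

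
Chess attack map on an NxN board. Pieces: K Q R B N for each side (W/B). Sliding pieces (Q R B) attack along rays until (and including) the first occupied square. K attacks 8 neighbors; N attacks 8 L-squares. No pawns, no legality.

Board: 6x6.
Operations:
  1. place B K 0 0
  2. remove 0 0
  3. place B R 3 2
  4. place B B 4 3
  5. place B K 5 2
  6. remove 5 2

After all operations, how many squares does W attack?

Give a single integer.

Op 1: place BK@(0,0)
Op 2: remove (0,0)
Op 3: place BR@(3,2)
Op 4: place BB@(4,3)
Op 5: place BK@(5,2)
Op 6: remove (5,2)
Per-piece attacks for W:
Union (0 distinct): (none)

Answer: 0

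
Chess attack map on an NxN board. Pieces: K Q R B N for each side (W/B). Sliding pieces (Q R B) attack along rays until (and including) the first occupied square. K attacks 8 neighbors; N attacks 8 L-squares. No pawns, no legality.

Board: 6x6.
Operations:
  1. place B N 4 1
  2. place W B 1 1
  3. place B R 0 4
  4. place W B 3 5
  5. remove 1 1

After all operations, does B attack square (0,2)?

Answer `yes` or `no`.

Op 1: place BN@(4,1)
Op 2: place WB@(1,1)
Op 3: place BR@(0,4)
Op 4: place WB@(3,5)
Op 5: remove (1,1)
Per-piece attacks for B:
  BR@(0,4): attacks (0,5) (0,3) (0,2) (0,1) (0,0) (1,4) (2,4) (3,4) (4,4) (5,4)
  BN@(4,1): attacks (5,3) (3,3) (2,2) (2,0)
B attacks (0,2): yes

Answer: yes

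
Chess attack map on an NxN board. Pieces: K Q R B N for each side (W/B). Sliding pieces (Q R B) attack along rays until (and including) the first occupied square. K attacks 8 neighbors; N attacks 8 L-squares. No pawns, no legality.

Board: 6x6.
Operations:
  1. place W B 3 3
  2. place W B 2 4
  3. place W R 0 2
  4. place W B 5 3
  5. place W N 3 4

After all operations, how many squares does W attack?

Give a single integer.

Op 1: place WB@(3,3)
Op 2: place WB@(2,4)
Op 3: place WR@(0,2)
Op 4: place WB@(5,3)
Op 5: place WN@(3,4)
Per-piece attacks for W:
  WR@(0,2): attacks (0,3) (0,4) (0,5) (0,1) (0,0) (1,2) (2,2) (3,2) (4,2) (5,2)
  WB@(2,4): attacks (3,5) (3,3) (1,5) (1,3) (0,2) [ray(1,-1) blocked at (3,3); ray(-1,-1) blocked at (0,2)]
  WB@(3,3): attacks (4,4) (5,5) (4,2) (5,1) (2,4) (2,2) (1,1) (0,0) [ray(-1,1) blocked at (2,4)]
  WN@(3,4): attacks (5,5) (1,5) (4,2) (5,3) (2,2) (1,3)
  WB@(5,3): attacks (4,4) (3,5) (4,2) (3,1) (2,0)
Union (23 distinct): (0,0) (0,1) (0,2) (0,3) (0,4) (0,5) (1,1) (1,2) (1,3) (1,5) (2,0) (2,2) (2,4) (3,1) (3,2) (3,3) (3,5) (4,2) (4,4) (5,1) (5,2) (5,3) (5,5)

Answer: 23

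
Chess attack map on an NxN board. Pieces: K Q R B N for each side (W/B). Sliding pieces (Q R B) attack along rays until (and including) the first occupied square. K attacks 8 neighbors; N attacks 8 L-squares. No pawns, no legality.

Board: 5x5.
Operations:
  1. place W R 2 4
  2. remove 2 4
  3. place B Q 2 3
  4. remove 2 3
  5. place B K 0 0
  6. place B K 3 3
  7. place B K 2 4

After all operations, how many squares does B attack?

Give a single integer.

Op 1: place WR@(2,4)
Op 2: remove (2,4)
Op 3: place BQ@(2,3)
Op 4: remove (2,3)
Op 5: place BK@(0,0)
Op 6: place BK@(3,3)
Op 7: place BK@(2,4)
Per-piece attacks for B:
  BK@(0,0): attacks (0,1) (1,0) (1,1)
  BK@(2,4): attacks (2,3) (3,4) (1,4) (3,3) (1,3)
  BK@(3,3): attacks (3,4) (3,2) (4,3) (2,3) (4,4) (4,2) (2,4) (2,2)
Union (14 distinct): (0,1) (1,0) (1,1) (1,3) (1,4) (2,2) (2,3) (2,4) (3,2) (3,3) (3,4) (4,2) (4,3) (4,4)

Answer: 14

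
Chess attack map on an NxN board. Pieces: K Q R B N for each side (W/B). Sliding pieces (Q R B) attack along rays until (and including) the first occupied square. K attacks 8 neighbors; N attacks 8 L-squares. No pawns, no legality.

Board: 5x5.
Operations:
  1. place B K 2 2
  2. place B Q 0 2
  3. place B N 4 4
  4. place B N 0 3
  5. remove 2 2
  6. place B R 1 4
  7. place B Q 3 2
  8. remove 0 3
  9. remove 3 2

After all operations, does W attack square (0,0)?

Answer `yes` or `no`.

Answer: no

Derivation:
Op 1: place BK@(2,2)
Op 2: place BQ@(0,2)
Op 3: place BN@(4,4)
Op 4: place BN@(0,3)
Op 5: remove (2,2)
Op 6: place BR@(1,4)
Op 7: place BQ@(3,2)
Op 8: remove (0,3)
Op 9: remove (3,2)
Per-piece attacks for W:
W attacks (0,0): no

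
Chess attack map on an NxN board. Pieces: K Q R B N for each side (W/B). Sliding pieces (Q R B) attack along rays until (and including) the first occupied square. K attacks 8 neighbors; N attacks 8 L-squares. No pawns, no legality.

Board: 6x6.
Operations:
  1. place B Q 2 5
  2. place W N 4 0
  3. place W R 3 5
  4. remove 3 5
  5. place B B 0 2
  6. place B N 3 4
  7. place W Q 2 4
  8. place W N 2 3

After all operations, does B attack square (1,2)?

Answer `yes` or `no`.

Op 1: place BQ@(2,5)
Op 2: place WN@(4,0)
Op 3: place WR@(3,5)
Op 4: remove (3,5)
Op 5: place BB@(0,2)
Op 6: place BN@(3,4)
Op 7: place WQ@(2,4)
Op 8: place WN@(2,3)
Per-piece attacks for B:
  BB@(0,2): attacks (1,3) (2,4) (1,1) (2,0) [ray(1,1) blocked at (2,4)]
  BQ@(2,5): attacks (2,4) (3,5) (4,5) (5,5) (1,5) (0,5) (3,4) (1,4) (0,3) [ray(0,-1) blocked at (2,4); ray(1,-1) blocked at (3,4)]
  BN@(3,4): attacks (5,5) (1,5) (4,2) (5,3) (2,2) (1,3)
B attacks (1,2): no

Answer: no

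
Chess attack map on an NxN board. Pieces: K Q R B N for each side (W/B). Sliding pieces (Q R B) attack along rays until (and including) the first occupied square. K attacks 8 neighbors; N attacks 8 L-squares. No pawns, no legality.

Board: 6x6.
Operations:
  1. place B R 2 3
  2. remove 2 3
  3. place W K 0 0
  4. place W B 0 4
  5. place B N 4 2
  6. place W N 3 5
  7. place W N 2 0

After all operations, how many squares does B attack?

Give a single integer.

Answer: 6

Derivation:
Op 1: place BR@(2,3)
Op 2: remove (2,3)
Op 3: place WK@(0,0)
Op 4: place WB@(0,4)
Op 5: place BN@(4,2)
Op 6: place WN@(3,5)
Op 7: place WN@(2,0)
Per-piece attacks for B:
  BN@(4,2): attacks (5,4) (3,4) (2,3) (5,0) (3,0) (2,1)
Union (6 distinct): (2,1) (2,3) (3,0) (3,4) (5,0) (5,4)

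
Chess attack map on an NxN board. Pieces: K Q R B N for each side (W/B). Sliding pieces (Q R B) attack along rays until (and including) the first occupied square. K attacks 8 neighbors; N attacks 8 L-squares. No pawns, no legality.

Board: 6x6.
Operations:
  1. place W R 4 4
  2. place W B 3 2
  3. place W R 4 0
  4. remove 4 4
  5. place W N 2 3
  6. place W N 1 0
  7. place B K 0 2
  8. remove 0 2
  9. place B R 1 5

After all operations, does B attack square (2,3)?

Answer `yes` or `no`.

Answer: no

Derivation:
Op 1: place WR@(4,4)
Op 2: place WB@(3,2)
Op 3: place WR@(4,0)
Op 4: remove (4,4)
Op 5: place WN@(2,3)
Op 6: place WN@(1,0)
Op 7: place BK@(0,2)
Op 8: remove (0,2)
Op 9: place BR@(1,5)
Per-piece attacks for B:
  BR@(1,5): attacks (1,4) (1,3) (1,2) (1,1) (1,0) (2,5) (3,5) (4,5) (5,5) (0,5) [ray(0,-1) blocked at (1,0)]
B attacks (2,3): no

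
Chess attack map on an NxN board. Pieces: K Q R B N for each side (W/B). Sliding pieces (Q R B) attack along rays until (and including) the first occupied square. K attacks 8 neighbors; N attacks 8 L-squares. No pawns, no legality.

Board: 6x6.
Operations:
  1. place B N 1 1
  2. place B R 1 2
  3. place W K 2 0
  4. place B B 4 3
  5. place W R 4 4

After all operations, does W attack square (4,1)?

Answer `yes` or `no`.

Answer: no

Derivation:
Op 1: place BN@(1,1)
Op 2: place BR@(1,2)
Op 3: place WK@(2,0)
Op 4: place BB@(4,3)
Op 5: place WR@(4,4)
Per-piece attacks for W:
  WK@(2,0): attacks (2,1) (3,0) (1,0) (3,1) (1,1)
  WR@(4,4): attacks (4,5) (4,3) (5,4) (3,4) (2,4) (1,4) (0,4) [ray(0,-1) blocked at (4,3)]
W attacks (4,1): no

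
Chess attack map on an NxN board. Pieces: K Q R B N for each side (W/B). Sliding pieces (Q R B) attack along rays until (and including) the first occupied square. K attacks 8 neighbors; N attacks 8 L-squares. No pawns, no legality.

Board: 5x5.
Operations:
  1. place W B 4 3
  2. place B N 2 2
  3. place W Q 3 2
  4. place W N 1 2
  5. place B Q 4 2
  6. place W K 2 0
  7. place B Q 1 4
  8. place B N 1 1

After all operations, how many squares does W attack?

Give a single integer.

Op 1: place WB@(4,3)
Op 2: place BN@(2,2)
Op 3: place WQ@(3,2)
Op 4: place WN@(1,2)
Op 5: place BQ@(4,2)
Op 6: place WK@(2,0)
Op 7: place BQ@(1,4)
Op 8: place BN@(1,1)
Per-piece attacks for W:
  WN@(1,2): attacks (2,4) (3,3) (0,4) (2,0) (3,1) (0,0)
  WK@(2,0): attacks (2,1) (3,0) (1,0) (3,1) (1,1)
  WQ@(3,2): attacks (3,3) (3,4) (3,1) (3,0) (4,2) (2,2) (4,3) (4,1) (2,3) (1,4) (2,1) (1,0) [ray(1,0) blocked at (4,2); ray(-1,0) blocked at (2,2); ray(1,1) blocked at (4,3); ray(-1,1) blocked at (1,4)]
  WB@(4,3): attacks (3,4) (3,2) [ray(-1,-1) blocked at (3,2)]
Union (18 distinct): (0,0) (0,4) (1,0) (1,1) (1,4) (2,0) (2,1) (2,2) (2,3) (2,4) (3,0) (3,1) (3,2) (3,3) (3,4) (4,1) (4,2) (4,3)

Answer: 18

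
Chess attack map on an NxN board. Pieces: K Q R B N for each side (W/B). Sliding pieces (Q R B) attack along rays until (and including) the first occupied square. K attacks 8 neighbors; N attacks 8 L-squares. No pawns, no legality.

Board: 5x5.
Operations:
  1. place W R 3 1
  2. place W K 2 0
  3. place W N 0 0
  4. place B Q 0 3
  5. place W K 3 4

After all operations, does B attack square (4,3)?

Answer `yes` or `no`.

Op 1: place WR@(3,1)
Op 2: place WK@(2,0)
Op 3: place WN@(0,0)
Op 4: place BQ@(0,3)
Op 5: place WK@(3,4)
Per-piece attacks for B:
  BQ@(0,3): attacks (0,4) (0,2) (0,1) (0,0) (1,3) (2,3) (3,3) (4,3) (1,4) (1,2) (2,1) (3,0) [ray(0,-1) blocked at (0,0)]
B attacks (4,3): yes

Answer: yes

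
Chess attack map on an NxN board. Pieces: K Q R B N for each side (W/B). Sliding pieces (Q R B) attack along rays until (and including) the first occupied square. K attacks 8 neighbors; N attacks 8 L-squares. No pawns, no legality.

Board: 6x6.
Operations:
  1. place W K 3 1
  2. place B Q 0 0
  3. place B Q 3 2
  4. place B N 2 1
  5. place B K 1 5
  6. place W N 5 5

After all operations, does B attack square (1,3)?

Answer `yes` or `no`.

Op 1: place WK@(3,1)
Op 2: place BQ@(0,0)
Op 3: place BQ@(3,2)
Op 4: place BN@(2,1)
Op 5: place BK@(1,5)
Op 6: place WN@(5,5)
Per-piece attacks for B:
  BQ@(0,0): attacks (0,1) (0,2) (0,3) (0,4) (0,5) (1,0) (2,0) (3,0) (4,0) (5,0) (1,1) (2,2) (3,3) (4,4) (5,5) [ray(1,1) blocked at (5,5)]
  BK@(1,5): attacks (1,4) (2,5) (0,5) (2,4) (0,4)
  BN@(2,1): attacks (3,3) (4,2) (1,3) (0,2) (4,0) (0,0)
  BQ@(3,2): attacks (3,3) (3,4) (3,5) (3,1) (4,2) (5,2) (2,2) (1,2) (0,2) (4,3) (5,4) (4,1) (5,0) (2,3) (1,4) (0,5) (2,1) [ray(0,-1) blocked at (3,1); ray(-1,-1) blocked at (2,1)]
B attacks (1,3): yes

Answer: yes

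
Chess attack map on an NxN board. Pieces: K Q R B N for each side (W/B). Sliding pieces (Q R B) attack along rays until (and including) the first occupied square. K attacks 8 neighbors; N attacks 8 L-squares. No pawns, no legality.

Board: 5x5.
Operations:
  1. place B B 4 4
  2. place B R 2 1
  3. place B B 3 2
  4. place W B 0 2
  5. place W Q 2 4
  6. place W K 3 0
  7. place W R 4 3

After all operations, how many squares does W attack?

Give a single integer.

Answer: 18

Derivation:
Op 1: place BB@(4,4)
Op 2: place BR@(2,1)
Op 3: place BB@(3,2)
Op 4: place WB@(0,2)
Op 5: place WQ@(2,4)
Op 6: place WK@(3,0)
Op 7: place WR@(4,3)
Per-piece attacks for W:
  WB@(0,2): attacks (1,3) (2,4) (1,1) (2,0) [ray(1,1) blocked at (2,4)]
  WQ@(2,4): attacks (2,3) (2,2) (2,1) (3,4) (4,4) (1,4) (0,4) (3,3) (4,2) (1,3) (0,2) [ray(0,-1) blocked at (2,1); ray(1,0) blocked at (4,4); ray(-1,-1) blocked at (0,2)]
  WK@(3,0): attacks (3,1) (4,0) (2,0) (4,1) (2,1)
  WR@(4,3): attacks (4,4) (4,2) (4,1) (4,0) (3,3) (2,3) (1,3) (0,3) [ray(0,1) blocked at (4,4)]
Union (18 distinct): (0,2) (0,3) (0,4) (1,1) (1,3) (1,4) (2,0) (2,1) (2,2) (2,3) (2,4) (3,1) (3,3) (3,4) (4,0) (4,1) (4,2) (4,4)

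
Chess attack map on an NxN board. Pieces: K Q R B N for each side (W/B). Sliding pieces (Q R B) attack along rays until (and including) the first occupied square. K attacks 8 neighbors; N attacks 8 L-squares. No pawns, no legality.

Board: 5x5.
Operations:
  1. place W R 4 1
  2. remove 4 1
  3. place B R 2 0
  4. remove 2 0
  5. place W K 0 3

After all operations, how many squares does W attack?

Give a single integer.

Op 1: place WR@(4,1)
Op 2: remove (4,1)
Op 3: place BR@(2,0)
Op 4: remove (2,0)
Op 5: place WK@(0,3)
Per-piece attacks for W:
  WK@(0,3): attacks (0,4) (0,2) (1,3) (1,4) (1,2)
Union (5 distinct): (0,2) (0,4) (1,2) (1,3) (1,4)

Answer: 5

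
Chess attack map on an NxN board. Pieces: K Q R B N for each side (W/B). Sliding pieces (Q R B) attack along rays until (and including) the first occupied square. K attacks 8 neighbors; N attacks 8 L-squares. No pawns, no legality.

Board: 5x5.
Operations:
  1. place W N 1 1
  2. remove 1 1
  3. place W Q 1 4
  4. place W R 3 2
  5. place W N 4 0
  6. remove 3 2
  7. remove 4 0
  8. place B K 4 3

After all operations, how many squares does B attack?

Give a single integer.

Op 1: place WN@(1,1)
Op 2: remove (1,1)
Op 3: place WQ@(1,4)
Op 4: place WR@(3,2)
Op 5: place WN@(4,0)
Op 6: remove (3,2)
Op 7: remove (4,0)
Op 8: place BK@(4,3)
Per-piece attacks for B:
  BK@(4,3): attacks (4,4) (4,2) (3,3) (3,4) (3,2)
Union (5 distinct): (3,2) (3,3) (3,4) (4,2) (4,4)

Answer: 5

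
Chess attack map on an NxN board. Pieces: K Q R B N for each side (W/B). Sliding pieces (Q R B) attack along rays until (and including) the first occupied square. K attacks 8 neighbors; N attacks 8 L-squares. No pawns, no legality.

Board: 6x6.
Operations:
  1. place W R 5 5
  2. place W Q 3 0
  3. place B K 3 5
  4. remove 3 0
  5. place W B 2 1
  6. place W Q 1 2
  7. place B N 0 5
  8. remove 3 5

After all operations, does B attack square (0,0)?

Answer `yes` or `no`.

Op 1: place WR@(5,5)
Op 2: place WQ@(3,0)
Op 3: place BK@(3,5)
Op 4: remove (3,0)
Op 5: place WB@(2,1)
Op 6: place WQ@(1,2)
Op 7: place BN@(0,5)
Op 8: remove (3,5)
Per-piece attacks for B:
  BN@(0,5): attacks (1,3) (2,4)
B attacks (0,0): no

Answer: no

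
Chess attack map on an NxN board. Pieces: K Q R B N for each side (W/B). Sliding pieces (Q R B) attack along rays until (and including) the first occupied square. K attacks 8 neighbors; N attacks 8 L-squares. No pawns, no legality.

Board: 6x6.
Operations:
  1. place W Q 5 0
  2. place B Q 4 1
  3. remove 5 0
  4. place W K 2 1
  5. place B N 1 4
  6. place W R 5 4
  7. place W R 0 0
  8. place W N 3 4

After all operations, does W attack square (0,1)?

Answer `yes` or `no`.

Op 1: place WQ@(5,0)
Op 2: place BQ@(4,1)
Op 3: remove (5,0)
Op 4: place WK@(2,1)
Op 5: place BN@(1,4)
Op 6: place WR@(5,4)
Op 7: place WR@(0,0)
Op 8: place WN@(3,4)
Per-piece attacks for W:
  WR@(0,0): attacks (0,1) (0,2) (0,3) (0,4) (0,5) (1,0) (2,0) (3,0) (4,0) (5,0)
  WK@(2,1): attacks (2,2) (2,0) (3,1) (1,1) (3,2) (3,0) (1,2) (1,0)
  WN@(3,4): attacks (5,5) (1,5) (4,2) (5,3) (2,2) (1,3)
  WR@(5,4): attacks (5,5) (5,3) (5,2) (5,1) (5,0) (4,4) (3,4) [ray(-1,0) blocked at (3,4)]
W attacks (0,1): yes

Answer: yes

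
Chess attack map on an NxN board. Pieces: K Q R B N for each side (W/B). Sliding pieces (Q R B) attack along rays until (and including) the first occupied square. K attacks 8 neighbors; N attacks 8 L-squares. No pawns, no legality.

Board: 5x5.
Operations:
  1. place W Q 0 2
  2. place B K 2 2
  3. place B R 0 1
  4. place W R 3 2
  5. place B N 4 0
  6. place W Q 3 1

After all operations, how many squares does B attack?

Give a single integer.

Answer: 10

Derivation:
Op 1: place WQ@(0,2)
Op 2: place BK@(2,2)
Op 3: place BR@(0,1)
Op 4: place WR@(3,2)
Op 5: place BN@(4,0)
Op 6: place WQ@(3,1)
Per-piece attacks for B:
  BR@(0,1): attacks (0,2) (0,0) (1,1) (2,1) (3,1) [ray(0,1) blocked at (0,2); ray(1,0) blocked at (3,1)]
  BK@(2,2): attacks (2,3) (2,1) (3,2) (1,2) (3,3) (3,1) (1,3) (1,1)
  BN@(4,0): attacks (3,2) (2,1)
Union (10 distinct): (0,0) (0,2) (1,1) (1,2) (1,3) (2,1) (2,3) (3,1) (3,2) (3,3)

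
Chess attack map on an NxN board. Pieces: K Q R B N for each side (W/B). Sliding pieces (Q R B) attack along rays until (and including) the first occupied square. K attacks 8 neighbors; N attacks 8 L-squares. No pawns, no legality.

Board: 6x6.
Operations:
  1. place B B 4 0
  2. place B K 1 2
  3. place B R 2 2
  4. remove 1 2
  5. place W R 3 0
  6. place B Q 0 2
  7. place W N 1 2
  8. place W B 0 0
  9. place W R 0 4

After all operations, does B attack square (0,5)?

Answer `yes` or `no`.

Answer: no

Derivation:
Op 1: place BB@(4,0)
Op 2: place BK@(1,2)
Op 3: place BR@(2,2)
Op 4: remove (1,2)
Op 5: place WR@(3,0)
Op 6: place BQ@(0,2)
Op 7: place WN@(1,2)
Op 8: place WB@(0,0)
Op 9: place WR@(0,4)
Per-piece attacks for B:
  BQ@(0,2): attacks (0,3) (0,4) (0,1) (0,0) (1,2) (1,3) (2,4) (3,5) (1,1) (2,0) [ray(0,1) blocked at (0,4); ray(0,-1) blocked at (0,0); ray(1,0) blocked at (1,2)]
  BR@(2,2): attacks (2,3) (2,4) (2,5) (2,1) (2,0) (3,2) (4,2) (5,2) (1,2) [ray(-1,0) blocked at (1,2)]
  BB@(4,0): attacks (5,1) (3,1) (2,2) [ray(-1,1) blocked at (2,2)]
B attacks (0,5): no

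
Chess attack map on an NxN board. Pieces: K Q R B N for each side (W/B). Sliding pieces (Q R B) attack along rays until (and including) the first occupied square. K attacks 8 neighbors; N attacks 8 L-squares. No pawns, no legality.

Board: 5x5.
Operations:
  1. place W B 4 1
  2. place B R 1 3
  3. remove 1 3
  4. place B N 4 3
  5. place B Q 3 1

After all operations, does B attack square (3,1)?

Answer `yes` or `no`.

Answer: yes

Derivation:
Op 1: place WB@(4,1)
Op 2: place BR@(1,3)
Op 3: remove (1,3)
Op 4: place BN@(4,3)
Op 5: place BQ@(3,1)
Per-piece attacks for B:
  BQ@(3,1): attacks (3,2) (3,3) (3,4) (3,0) (4,1) (2,1) (1,1) (0,1) (4,2) (4,0) (2,2) (1,3) (0,4) (2,0) [ray(1,0) blocked at (4,1)]
  BN@(4,3): attacks (2,4) (3,1) (2,2)
B attacks (3,1): yes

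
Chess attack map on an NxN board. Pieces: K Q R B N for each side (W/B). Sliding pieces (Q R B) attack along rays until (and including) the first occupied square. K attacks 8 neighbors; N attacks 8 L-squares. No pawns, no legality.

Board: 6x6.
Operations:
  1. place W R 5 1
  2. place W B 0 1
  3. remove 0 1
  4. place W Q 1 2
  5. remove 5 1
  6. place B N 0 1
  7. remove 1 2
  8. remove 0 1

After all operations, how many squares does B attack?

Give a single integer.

Op 1: place WR@(5,1)
Op 2: place WB@(0,1)
Op 3: remove (0,1)
Op 4: place WQ@(1,2)
Op 5: remove (5,1)
Op 6: place BN@(0,1)
Op 7: remove (1,2)
Op 8: remove (0,1)
Per-piece attacks for B:
Union (0 distinct): (none)

Answer: 0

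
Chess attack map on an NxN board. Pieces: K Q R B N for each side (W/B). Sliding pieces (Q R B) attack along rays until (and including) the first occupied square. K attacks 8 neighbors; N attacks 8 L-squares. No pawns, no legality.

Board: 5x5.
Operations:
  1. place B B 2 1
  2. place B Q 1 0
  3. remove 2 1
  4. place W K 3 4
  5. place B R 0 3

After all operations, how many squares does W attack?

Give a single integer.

Answer: 5

Derivation:
Op 1: place BB@(2,1)
Op 2: place BQ@(1,0)
Op 3: remove (2,1)
Op 4: place WK@(3,4)
Op 5: place BR@(0,3)
Per-piece attacks for W:
  WK@(3,4): attacks (3,3) (4,4) (2,4) (4,3) (2,3)
Union (5 distinct): (2,3) (2,4) (3,3) (4,3) (4,4)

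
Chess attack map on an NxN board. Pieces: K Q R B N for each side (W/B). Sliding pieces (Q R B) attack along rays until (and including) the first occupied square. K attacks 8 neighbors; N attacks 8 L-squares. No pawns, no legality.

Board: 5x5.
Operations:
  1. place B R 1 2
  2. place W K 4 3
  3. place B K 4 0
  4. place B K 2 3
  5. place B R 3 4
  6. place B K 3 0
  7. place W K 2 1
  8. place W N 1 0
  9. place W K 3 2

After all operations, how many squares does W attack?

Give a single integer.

Answer: 17

Derivation:
Op 1: place BR@(1,2)
Op 2: place WK@(4,3)
Op 3: place BK@(4,0)
Op 4: place BK@(2,3)
Op 5: place BR@(3,4)
Op 6: place BK@(3,0)
Op 7: place WK@(2,1)
Op 8: place WN@(1,0)
Op 9: place WK@(3,2)
Per-piece attacks for W:
  WN@(1,0): attacks (2,2) (3,1) (0,2)
  WK@(2,1): attacks (2,2) (2,0) (3,1) (1,1) (3,2) (3,0) (1,2) (1,0)
  WK@(3,2): attacks (3,3) (3,1) (4,2) (2,2) (4,3) (4,1) (2,3) (2,1)
  WK@(4,3): attacks (4,4) (4,2) (3,3) (3,4) (3,2)
Union (17 distinct): (0,2) (1,0) (1,1) (1,2) (2,0) (2,1) (2,2) (2,3) (3,0) (3,1) (3,2) (3,3) (3,4) (4,1) (4,2) (4,3) (4,4)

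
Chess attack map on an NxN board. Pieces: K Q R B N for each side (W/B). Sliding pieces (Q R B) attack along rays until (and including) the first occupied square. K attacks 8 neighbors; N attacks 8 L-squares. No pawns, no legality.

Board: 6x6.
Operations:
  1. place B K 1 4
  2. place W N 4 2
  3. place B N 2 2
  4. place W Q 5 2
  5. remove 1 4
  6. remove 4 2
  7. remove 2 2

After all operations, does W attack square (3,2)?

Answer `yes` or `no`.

Answer: yes

Derivation:
Op 1: place BK@(1,4)
Op 2: place WN@(4,2)
Op 3: place BN@(2,2)
Op 4: place WQ@(5,2)
Op 5: remove (1,4)
Op 6: remove (4,2)
Op 7: remove (2,2)
Per-piece attacks for W:
  WQ@(5,2): attacks (5,3) (5,4) (5,5) (5,1) (5,0) (4,2) (3,2) (2,2) (1,2) (0,2) (4,3) (3,4) (2,5) (4,1) (3,0)
W attacks (3,2): yes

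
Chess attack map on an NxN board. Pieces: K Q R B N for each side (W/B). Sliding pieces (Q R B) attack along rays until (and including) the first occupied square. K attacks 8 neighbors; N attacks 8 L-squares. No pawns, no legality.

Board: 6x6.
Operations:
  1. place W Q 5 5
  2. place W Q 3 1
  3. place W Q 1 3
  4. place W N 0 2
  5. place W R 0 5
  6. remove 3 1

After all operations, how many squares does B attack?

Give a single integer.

Answer: 0

Derivation:
Op 1: place WQ@(5,5)
Op 2: place WQ@(3,1)
Op 3: place WQ@(1,3)
Op 4: place WN@(0,2)
Op 5: place WR@(0,5)
Op 6: remove (3,1)
Per-piece attacks for B:
Union (0 distinct): (none)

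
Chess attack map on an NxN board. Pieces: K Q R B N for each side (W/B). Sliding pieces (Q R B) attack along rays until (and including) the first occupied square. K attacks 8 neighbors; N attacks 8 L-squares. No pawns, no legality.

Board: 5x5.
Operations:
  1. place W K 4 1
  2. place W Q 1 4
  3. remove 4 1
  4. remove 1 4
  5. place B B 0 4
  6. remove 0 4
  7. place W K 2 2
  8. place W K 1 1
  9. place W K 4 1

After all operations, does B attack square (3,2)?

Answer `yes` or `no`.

Answer: no

Derivation:
Op 1: place WK@(4,1)
Op 2: place WQ@(1,4)
Op 3: remove (4,1)
Op 4: remove (1,4)
Op 5: place BB@(0,4)
Op 6: remove (0,4)
Op 7: place WK@(2,2)
Op 8: place WK@(1,1)
Op 9: place WK@(4,1)
Per-piece attacks for B:
B attacks (3,2): no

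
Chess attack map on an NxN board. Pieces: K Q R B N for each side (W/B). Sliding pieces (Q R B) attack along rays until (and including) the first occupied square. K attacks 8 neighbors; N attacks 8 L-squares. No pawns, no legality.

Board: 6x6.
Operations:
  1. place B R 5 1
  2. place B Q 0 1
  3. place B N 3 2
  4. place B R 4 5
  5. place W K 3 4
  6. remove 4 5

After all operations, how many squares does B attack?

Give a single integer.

Op 1: place BR@(5,1)
Op 2: place BQ@(0,1)
Op 3: place BN@(3,2)
Op 4: place BR@(4,5)
Op 5: place WK@(3,4)
Op 6: remove (4,5)
Per-piece attacks for B:
  BQ@(0,1): attacks (0,2) (0,3) (0,4) (0,5) (0,0) (1,1) (2,1) (3,1) (4,1) (5,1) (1,2) (2,3) (3,4) (1,0) [ray(1,0) blocked at (5,1); ray(1,1) blocked at (3,4)]
  BN@(3,2): attacks (4,4) (5,3) (2,4) (1,3) (4,0) (5,1) (2,0) (1,1)
  BR@(5,1): attacks (5,2) (5,3) (5,4) (5,5) (5,0) (4,1) (3,1) (2,1) (1,1) (0,1) [ray(-1,0) blocked at (0,1)]
Union (25 distinct): (0,0) (0,1) (0,2) (0,3) (0,4) (0,5) (1,0) (1,1) (1,2) (1,3) (2,0) (2,1) (2,3) (2,4) (3,1) (3,4) (4,0) (4,1) (4,4) (5,0) (5,1) (5,2) (5,3) (5,4) (5,5)

Answer: 25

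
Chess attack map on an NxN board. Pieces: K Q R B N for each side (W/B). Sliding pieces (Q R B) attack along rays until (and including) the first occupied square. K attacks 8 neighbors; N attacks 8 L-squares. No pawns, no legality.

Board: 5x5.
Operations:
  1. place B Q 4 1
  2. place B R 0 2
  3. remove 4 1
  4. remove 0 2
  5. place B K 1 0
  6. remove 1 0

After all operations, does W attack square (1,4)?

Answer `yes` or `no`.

Op 1: place BQ@(4,1)
Op 2: place BR@(0,2)
Op 3: remove (4,1)
Op 4: remove (0,2)
Op 5: place BK@(1,0)
Op 6: remove (1,0)
Per-piece attacks for W:
W attacks (1,4): no

Answer: no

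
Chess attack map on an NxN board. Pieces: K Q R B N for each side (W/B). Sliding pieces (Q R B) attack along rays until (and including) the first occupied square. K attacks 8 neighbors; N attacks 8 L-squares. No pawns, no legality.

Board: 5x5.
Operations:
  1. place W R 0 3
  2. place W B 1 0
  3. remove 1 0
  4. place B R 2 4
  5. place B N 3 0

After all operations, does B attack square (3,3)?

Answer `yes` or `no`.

Op 1: place WR@(0,3)
Op 2: place WB@(1,0)
Op 3: remove (1,0)
Op 4: place BR@(2,4)
Op 5: place BN@(3,0)
Per-piece attacks for B:
  BR@(2,4): attacks (2,3) (2,2) (2,1) (2,0) (3,4) (4,4) (1,4) (0,4)
  BN@(3,0): attacks (4,2) (2,2) (1,1)
B attacks (3,3): no

Answer: no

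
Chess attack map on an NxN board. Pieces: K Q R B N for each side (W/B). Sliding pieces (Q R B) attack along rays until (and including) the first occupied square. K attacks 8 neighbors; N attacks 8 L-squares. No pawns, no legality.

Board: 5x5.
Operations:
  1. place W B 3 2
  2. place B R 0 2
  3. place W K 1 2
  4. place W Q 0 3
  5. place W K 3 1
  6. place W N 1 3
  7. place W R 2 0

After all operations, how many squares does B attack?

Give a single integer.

Answer: 4

Derivation:
Op 1: place WB@(3,2)
Op 2: place BR@(0,2)
Op 3: place WK@(1,2)
Op 4: place WQ@(0,3)
Op 5: place WK@(3,1)
Op 6: place WN@(1,3)
Op 7: place WR@(2,0)
Per-piece attacks for B:
  BR@(0,2): attacks (0,3) (0,1) (0,0) (1,2) [ray(0,1) blocked at (0,3); ray(1,0) blocked at (1,2)]
Union (4 distinct): (0,0) (0,1) (0,3) (1,2)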